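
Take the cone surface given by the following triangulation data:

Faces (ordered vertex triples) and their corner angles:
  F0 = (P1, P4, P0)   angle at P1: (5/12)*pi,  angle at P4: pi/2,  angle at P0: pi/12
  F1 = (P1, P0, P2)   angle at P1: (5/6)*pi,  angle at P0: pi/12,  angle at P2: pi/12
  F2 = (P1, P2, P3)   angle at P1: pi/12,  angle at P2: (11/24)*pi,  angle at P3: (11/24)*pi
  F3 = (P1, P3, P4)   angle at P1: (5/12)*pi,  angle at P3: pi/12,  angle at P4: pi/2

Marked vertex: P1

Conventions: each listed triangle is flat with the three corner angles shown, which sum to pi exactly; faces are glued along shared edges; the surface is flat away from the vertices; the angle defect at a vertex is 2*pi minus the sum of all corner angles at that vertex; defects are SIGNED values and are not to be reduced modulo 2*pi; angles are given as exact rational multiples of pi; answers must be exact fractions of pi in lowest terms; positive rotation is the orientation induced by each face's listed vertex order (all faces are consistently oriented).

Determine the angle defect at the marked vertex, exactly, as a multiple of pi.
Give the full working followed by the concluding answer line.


Sum of corner angles at P1: (7/4)*pi
defect = 2*pi - (7/4)*pi

Answer: defect(P1) = pi/4


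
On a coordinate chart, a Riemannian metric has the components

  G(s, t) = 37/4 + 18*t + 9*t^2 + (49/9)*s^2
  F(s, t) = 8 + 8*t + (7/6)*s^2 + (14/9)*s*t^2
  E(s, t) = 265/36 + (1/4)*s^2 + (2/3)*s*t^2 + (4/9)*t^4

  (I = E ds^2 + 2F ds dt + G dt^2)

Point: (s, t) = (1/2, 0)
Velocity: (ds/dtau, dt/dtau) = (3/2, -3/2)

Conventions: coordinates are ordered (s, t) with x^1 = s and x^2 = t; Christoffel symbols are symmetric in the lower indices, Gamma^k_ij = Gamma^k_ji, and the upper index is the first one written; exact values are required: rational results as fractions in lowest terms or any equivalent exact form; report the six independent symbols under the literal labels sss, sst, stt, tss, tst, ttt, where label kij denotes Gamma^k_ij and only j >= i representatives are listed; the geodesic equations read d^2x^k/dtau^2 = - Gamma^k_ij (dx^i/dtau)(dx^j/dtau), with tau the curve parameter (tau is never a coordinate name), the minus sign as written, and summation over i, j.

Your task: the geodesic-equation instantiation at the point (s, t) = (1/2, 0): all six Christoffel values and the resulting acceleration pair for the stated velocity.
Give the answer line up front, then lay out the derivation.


Answer: Gamma_sss = -43272/51949, Gamma_sst = -117012/51949, Gamma_stt = -96536/51949, Gamma_tss = 39525/51949, Gamma_tst = 104762/51949, Gamma_ttt = 119496/51949; accelerations (d^2s/dtau^2, d^2t/dtau^2) = (-211986/51949, 454527/207796)

E = 1069/144, F = 199/24, G = 191/18 at the point
E_s = 1/4, E_t = 0, F_s = 7/6, F_t = 8, G_s = 49/9, G_t = 18
EG - F^2 = 51949/5184;  g^inv = (5184/51949) * [[191/18, -199/24], [-199/24, 1069/144]]
first-kind symbols [ij,l] = (1/2)(d_i g_jl + d_j g_il - d_l g_ij): [ss,s] = E_s/2 = 1/8, [ss,t] = F_s - E_t/2 = 7/6, [st,s] = E_t/2 = 0, [st,t] = G_s/2 = 49/18, [tt,s] = F_t - G_s/2 = 95/18, [tt,t] = G_t/2 = 9
Gamma^s_ij = (G*[ij,s] - F*[ij,t])/(EG - F^2), Gamma^t_ij = (E*[ij,t] - F*[ij,s])/(EG - F^2)
Gamma_sss = -43272/51949, Gamma_sst = -117012/51949, Gamma_stt = -96536/51949, Gamma_tss = 39525/51949, Gamma_tst = 104762/51949, Gamma_ttt = 119496/51949
d^2s/dtau^2 = -(Gamma_sss*(3/2)^2 + 2*Gamma_sst*(3/2)*(-3/2) + Gamma_stt*(-3/2)^2) = -211986/51949
d^2t/dtau^2 = -(Gamma_tss*(3/2)^2 + 2*Gamma_tst*(3/2)*(-3/2) + Gamma_ttt*(-3/2)^2) = 454527/207796


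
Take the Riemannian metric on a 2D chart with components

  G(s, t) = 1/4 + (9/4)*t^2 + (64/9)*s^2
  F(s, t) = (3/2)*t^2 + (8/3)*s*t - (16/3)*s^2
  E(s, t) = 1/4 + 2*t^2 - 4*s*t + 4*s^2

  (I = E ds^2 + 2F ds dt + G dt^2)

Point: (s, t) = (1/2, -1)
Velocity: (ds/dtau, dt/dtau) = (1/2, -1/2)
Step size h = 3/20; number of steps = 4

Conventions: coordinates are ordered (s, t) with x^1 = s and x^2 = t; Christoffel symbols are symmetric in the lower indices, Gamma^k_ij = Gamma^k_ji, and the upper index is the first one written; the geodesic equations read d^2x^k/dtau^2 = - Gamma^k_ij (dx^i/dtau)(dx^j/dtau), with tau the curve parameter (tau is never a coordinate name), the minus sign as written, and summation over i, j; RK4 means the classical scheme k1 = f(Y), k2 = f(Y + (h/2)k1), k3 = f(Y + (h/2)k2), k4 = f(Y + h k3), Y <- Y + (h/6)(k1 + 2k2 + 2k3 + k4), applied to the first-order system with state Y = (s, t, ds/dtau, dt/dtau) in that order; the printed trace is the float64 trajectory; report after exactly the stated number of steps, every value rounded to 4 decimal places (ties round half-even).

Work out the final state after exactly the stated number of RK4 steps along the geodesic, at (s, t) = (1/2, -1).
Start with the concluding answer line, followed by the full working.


Answer: s = 0.7894, t = -1.1927, ds/dtau = 0.4652, dt/dtau = -0.1903

f(Y) = (ds/dtau, dt/dtau, -Gamma^s_ij Y'^i Y'^j, -Gamma^t_ij Y'^i Y'^j) with the Gammas evaluated at the stage position; h = 0.150000; intermediate values shown to 6 dp
step 0: s = 0.5000, t = -1.0000, ds/dtau = 0.5000, dt/dtau = -0.5000
step 1:
  k1: at (s, t) = (0.500000, -1.000000), (ds/dtau, dt/dtau) = (0.500000, -0.500000); Gamma_sss = 0.534562, Gamma_sst = -0.411674, Gamma_stt = -1.183308, Gamma_tss = -1.023041, Gamma_tst = 0.718894, Gamma_ttt = -0.848694; k1 = (0.500000, -0.500000, -0.043651, 0.827381)
  k2: at (s, t) = (0.537500, -1.037500), (ds/dtau, dt/dtau) = (0.496726, -0.437946); Gamma_sss = 0.489189, Gamma_sst = -0.374001, Gamma_stt = -1.155221, Gamma_tss = -0.985669, Gamma_tst = 0.696867, Gamma_ttt = -0.839347; k2 = (0.496726, -0.437946, -0.061853, 0.707378)
  k3: at (s, t) = (0.537254, -1.032846), (ds/dtau, dt/dtau) = (0.495361, -0.446947); Gamma_sss = 0.488221, Gamma_sst = -0.372907, Gamma_stt = -1.160988, Gamma_tss = -0.989193, Gamma_tst = 0.699863, Gamma_ttt = -0.844465; k3 = (0.495361, -0.446947, -0.053004, 0.721322)
  k4: at (s, t) = (0.574304, -1.067042), (ds/dtau, dt/dtau) = (0.492049, -0.391802); Gamma_sss = 0.447592, Gamma_sst = -0.338979, Gamma_stt = -1.137682, Gamma_tss = -0.956777, Gamma_tst = 0.681111, Gamma_ttt = -0.837318; k4 = (0.492049, -0.391802, -0.064424, 0.622800)
  Y <- Y + (h/6)(k1 + 2k2 + 2k3 + k4): s = 0.5744, t = -1.0665, ds/dtau = 0.4916, dt/dtau = -0.3923
step 2:
  k1: at (s, t) = (0.574406, -1.066540), (ds/dtau, dt/dtau) = (0.491555, -0.392311); Gamma_sss = 0.447311, Gamma_sst = -0.338705, Gamma_stt = -1.138353, Gamma_tss = -0.957116, Gamma_tst = 0.681435, Gamma_ttt = -0.837961; k1 = (0.491555, -0.392311, -0.063514, 0.623052)
  k2: at (s, t) = (0.611272, -1.095963), (ds/dtau, dt/dtau) = (0.486792, -0.345582); Gamma_sss = 0.409795, Gamma_sst = -0.307052, Gamma_stt = -1.121470, Gamma_tss = -0.930170, Gamma_tst = 0.666637, Gamma_ttt = -0.834944; k2 = (0.486792, -0.345582, -0.066483, 0.544425)
  k3: at (s, t) = (0.610915, -1.092458), (ds/dtau, dt/dtau) = (0.486569, -0.351479); Gamma_sss = 0.409143, Gamma_sst = -0.306294, Gamma_stt = -1.125510, Gamma_tss = -0.932640, Gamma_tst = 0.668747, Gamma_ttt = -0.838492; k3 = (0.486569, -0.351479, -0.062586, 0.553123)
  k4: at (s, t) = (0.647391, -1.119261), (ds/dtau, dt/dtau) = (0.482167, -0.309342); Gamma_sss = 0.374841, Gamma_sst = -0.277152, Gamma_stt = -1.111868, Gamma_tss = -0.909085, Gamma_tst = 0.656206, Gamma_ttt = -0.836952; k4 = (0.482167, -0.309342, -0.063425, 0.487191)
  Y <- Y + (h/6)(k1 + 2k2 + 2k3 + k4): s = 0.6474, t = -1.1189, ds/dtau = 0.4819, dt/dtau = -0.3097
step 3:
  k1: at (s, t) = (0.647417, -1.118934), (ds/dtau, dt/dtau) = (0.481928, -0.309677); Gamma_sss = 0.374706, Gamma_sst = -0.277015, Gamma_stt = -1.112268, Gamma_tss = -0.909300, Gamma_tst = 0.656405, Gamma_ttt = -0.837322; k1 = (0.481928, -0.309677, -0.063046, 0.487415)
  k2: at (s, t) = (0.683561, -1.142160), (ds/dtau, dt/dtau) = (0.477200, -0.273121); Gamma_sss = 0.342706, Gamma_sst = -0.249555, Gamma_stt = -1.102893, Gamma_tss = -0.889489, Gamma_tst = 0.646559, Gamma_ttt = -0.838420; k2 = (0.477200, -0.273121, -0.060821, 0.433633)
  k3: at (s, t) = (0.683207, -1.139418), (ds/dtau, dt/dtau) = (0.477367, -0.277155); Gamma_sss = 0.342162, Gamma_sst = -0.248926, Gamma_stt = -1.105928, Gamma_tss = -0.891316, Gamma_tst = 0.648142, Gamma_ttt = -0.841080; k3 = (0.477367, -0.277155, -0.058888, 0.439224)
  k4: at (s, t) = (0.719022, -1.160507), (ds/dtau, dt/dtau) = (0.473095, -0.243793); Gamma_sss = 0.312387, Gamma_sst = -0.223174, Gamma_stt = -1.098930, Gamma_tss = -0.873959, Gamma_tst = 0.639956, Gamma_ttt = -0.843291; k4 = (0.473095, -0.243793, -0.056084, 0.393352)
  Y <- Y + (h/6)(k1 + 2k2 + 2k3 + k4): s = 0.7190, t = -1.1603, ds/dtau = 0.4730, dt/dtau = -0.2440
step 4:
  k1: at (s, t) = (0.719021, -1.160285), (ds/dtau, dt/dtau) = (0.472965, -0.244015); Gamma_sss = 0.312311, Gamma_sst = -0.223093, Gamma_stt = -1.099188, Gamma_tss = -0.874101, Gamma_tst = 0.640086, Gamma_ttt = -0.843525; k1 = (0.472965, -0.244015, -0.055908, 0.393504)
  k2: at (s, t) = (0.754493, -1.178586), (ds/dtau, dt/dtau) = (0.468772, -0.214502); Gamma_sss = 0.284194, Gamma_sst = -0.198527, Gamma_stt = -1.095258, Gamma_tss = -0.859447, Gamma_tst = 0.633859, Gamma_ttt = -0.847607; k2 = (0.468772, -0.214502, -0.051981, 0.355332)
  k3: at (s, t) = (0.754179, -1.176372), (ds/dtau, dt/dtau) = (0.469066, -0.217365); Gamma_sss = 0.283692, Gamma_sst = -0.197956, Gamma_stt = -1.097666, Gamma_tss = -0.860863, Gamma_tst = 0.635110, Gamma_ttt = -0.849720; k3 = (0.469066, -0.217365, -0.050923, 0.359067)
  k4: at (s, t) = (0.789381, -1.192889), (ds/dtau, dt/dtau) = (0.465326, -0.190155); Gamma_sss = 0.257138, Gamma_sst = -0.174555, Gamma_stt = -1.095603, Gamma_tss = -0.848071, Gamma_tst = 0.630174, Gamma_ttt = -0.854723; k4 = (0.465326, -0.190155, -0.046953, 0.326058)
  Y <- Y + (h/6)(k1 + 2k2 + 2k3 + k4): s = 0.7894, t = -1.1927, ds/dtau = 0.4652, dt/dtau = -0.1903


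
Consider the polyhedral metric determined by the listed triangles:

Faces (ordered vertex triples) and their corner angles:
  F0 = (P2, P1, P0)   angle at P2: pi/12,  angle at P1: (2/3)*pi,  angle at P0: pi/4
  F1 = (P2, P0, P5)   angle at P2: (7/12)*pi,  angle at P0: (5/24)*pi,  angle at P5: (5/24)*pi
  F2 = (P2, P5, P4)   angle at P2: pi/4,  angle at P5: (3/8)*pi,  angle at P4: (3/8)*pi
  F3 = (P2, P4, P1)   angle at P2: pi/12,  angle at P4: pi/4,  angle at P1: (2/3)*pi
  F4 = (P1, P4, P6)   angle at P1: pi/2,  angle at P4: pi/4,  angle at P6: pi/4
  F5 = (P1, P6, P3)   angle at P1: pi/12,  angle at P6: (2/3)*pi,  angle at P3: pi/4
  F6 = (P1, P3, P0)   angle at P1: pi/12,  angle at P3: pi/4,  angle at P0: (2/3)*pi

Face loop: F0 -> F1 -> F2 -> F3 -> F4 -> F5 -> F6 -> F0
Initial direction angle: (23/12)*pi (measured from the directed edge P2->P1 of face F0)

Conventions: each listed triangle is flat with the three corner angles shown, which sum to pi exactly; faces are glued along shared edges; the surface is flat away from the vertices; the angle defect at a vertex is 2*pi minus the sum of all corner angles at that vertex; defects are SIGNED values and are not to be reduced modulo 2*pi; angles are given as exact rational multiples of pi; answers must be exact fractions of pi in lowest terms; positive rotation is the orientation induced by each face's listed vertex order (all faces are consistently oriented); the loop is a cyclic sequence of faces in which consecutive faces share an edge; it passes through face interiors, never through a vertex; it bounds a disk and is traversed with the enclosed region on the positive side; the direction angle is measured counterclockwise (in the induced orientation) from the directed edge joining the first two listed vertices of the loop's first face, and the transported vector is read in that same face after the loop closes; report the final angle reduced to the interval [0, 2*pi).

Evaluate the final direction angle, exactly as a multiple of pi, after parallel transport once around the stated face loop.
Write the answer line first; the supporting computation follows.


Answer: final direction angle = (11/12)*pi

enclosed vertex P1: corner angles sum to 2*pi, defect = 2*pi - 2*pi = 0
enclosed vertex P2: corner angles sum to pi, defect = 2*pi - pi = pi
summing the enclosed defects onto the initial angle, mod 2*pi in the induced orientation:
final angle = (23/12)*pi + pi = (11/12)*pi (mod 2*pi)


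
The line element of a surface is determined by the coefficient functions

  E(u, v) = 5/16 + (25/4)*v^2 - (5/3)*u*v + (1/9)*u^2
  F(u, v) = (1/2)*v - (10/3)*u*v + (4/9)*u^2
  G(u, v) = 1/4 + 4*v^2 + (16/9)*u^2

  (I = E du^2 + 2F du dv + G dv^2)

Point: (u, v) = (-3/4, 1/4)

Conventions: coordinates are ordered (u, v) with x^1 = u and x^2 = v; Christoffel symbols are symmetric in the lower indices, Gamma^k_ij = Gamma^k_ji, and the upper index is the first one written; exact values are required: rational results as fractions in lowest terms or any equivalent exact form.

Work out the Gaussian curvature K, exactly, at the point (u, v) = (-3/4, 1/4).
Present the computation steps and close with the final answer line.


E = 69/64, F = 1, G = 3/2, EG - F^2 = 79/128 at the point
E_u = -7/12, E_v = 35/8, F_u = -3/2, F_v = 3, G_u = -8/3, G_v = 2
E_vv = 25/2, F_uv = -10/3, G_uu = 32/9
Evaluate Brioschi's two determinant matrices M1, M2 and divide by (EG - F^2)^2.
M1 = [[-E_vv/2 + F_uv - G_uu/2, E_u/2, F_u - E_v/2], [F_v - G_u/2, E, F], [G_v/2, F, G]] = [[-409/36, -7/24, -59/16], [13/3, 69/64, 1], [1, 1, 3/2]]; det M1 = -160463/9216
M2 = [[0, E_v/2, G_u/2], [E_v/2, E, F], [G_u/2, F, G]] = [[0, 35/16, -4/3], [35/16, 69/64, 1], [-4/3, 1, 3/2]]; det M2 = -7643/512
det M1 - det M2 = -22889/9216; K = -22889/9216 / (79/128)^2 = -366224/56169

Answer: K = -366224/56169


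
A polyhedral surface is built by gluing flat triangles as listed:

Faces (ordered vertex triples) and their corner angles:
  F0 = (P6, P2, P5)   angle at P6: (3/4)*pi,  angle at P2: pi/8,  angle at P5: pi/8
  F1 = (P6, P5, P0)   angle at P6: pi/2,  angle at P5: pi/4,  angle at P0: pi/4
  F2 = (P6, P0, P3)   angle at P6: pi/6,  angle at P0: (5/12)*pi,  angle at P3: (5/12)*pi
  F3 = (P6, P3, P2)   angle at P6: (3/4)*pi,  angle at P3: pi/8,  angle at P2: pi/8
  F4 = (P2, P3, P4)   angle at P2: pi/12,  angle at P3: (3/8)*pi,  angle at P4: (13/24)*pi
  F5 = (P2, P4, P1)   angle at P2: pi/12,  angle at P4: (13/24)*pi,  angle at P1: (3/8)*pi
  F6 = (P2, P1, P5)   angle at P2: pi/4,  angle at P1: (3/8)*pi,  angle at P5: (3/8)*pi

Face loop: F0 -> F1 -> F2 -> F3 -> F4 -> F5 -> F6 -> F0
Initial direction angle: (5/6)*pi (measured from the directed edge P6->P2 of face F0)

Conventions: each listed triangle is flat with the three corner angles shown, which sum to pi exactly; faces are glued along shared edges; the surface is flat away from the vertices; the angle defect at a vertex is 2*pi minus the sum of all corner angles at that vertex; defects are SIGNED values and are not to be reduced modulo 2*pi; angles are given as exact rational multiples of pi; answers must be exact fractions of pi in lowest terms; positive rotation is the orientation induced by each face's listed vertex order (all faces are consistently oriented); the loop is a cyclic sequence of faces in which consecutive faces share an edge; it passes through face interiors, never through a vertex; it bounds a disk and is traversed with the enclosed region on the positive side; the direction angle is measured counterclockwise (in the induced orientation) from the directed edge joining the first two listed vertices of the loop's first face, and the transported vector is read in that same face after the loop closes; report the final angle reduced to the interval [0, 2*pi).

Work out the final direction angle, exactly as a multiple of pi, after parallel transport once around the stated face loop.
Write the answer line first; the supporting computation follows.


Answer: final direction angle = 0

enclosed vertex P2: corner angles sum to (2/3)*pi, defect = 2*pi - (2/3)*pi = (4/3)*pi
enclosed vertex P6: corner angles sum to (13/6)*pi, defect = 2*pi - (13/6)*pi = -pi/6
the final direction is the initial angle plus the enclosed defects, taken mod 2*pi in the induced orientation
final angle = (5/6)*pi + (7/6)*pi = 0 (mod 2*pi)


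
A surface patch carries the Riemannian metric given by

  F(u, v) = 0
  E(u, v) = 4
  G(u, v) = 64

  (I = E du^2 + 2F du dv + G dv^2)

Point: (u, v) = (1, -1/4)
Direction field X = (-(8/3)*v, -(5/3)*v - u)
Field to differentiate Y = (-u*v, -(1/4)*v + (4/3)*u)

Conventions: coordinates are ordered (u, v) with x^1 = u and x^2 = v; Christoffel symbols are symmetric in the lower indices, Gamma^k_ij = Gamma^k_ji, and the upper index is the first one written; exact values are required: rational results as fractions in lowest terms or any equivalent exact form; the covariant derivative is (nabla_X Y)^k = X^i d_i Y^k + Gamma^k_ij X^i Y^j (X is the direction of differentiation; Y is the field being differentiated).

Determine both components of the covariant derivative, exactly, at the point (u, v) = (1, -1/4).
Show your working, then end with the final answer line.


E = 4, F = 0, G = 64 at the point
E_u = 0, E_v = 0, F_u = 0, F_v = 0, G_u = 0, G_v = 0
EG - F^2 = 256;  g^inv = (1/256) * [[64, 0], [0, 4]]
first-kind symbols [ij,l] = (1/2)(d_i g_jl + d_j g_il - d_l g_ij): [uu,u] = E_u/2 = 0, [uu,v] = F_u - E_v/2 = 0, [uv,u] = E_v/2 = 0, [uv,v] = G_u/2 = 0, [vv,u] = F_v - G_u/2 = 0, [vv,v] = G_v/2 = 0
Gamma^u_ij = (G*[ij,u] - F*[ij,v])/(EG - F^2), Gamma^v_ij = (E*[ij,v] - F*[ij,u])/(EG - F^2)
Gamma_uuu = 0, Gamma_uuv = 0, Gamma_uvv = 0, Gamma_vuu = 0, Gamma_vuv = 0, Gamma_vvv = 0
X = (2/3, -7/12), Y = (1/4, 67/48) at the point

Answer: (nabla_X Y)^u = 3/4, (nabla_X Y)^v = 149/144


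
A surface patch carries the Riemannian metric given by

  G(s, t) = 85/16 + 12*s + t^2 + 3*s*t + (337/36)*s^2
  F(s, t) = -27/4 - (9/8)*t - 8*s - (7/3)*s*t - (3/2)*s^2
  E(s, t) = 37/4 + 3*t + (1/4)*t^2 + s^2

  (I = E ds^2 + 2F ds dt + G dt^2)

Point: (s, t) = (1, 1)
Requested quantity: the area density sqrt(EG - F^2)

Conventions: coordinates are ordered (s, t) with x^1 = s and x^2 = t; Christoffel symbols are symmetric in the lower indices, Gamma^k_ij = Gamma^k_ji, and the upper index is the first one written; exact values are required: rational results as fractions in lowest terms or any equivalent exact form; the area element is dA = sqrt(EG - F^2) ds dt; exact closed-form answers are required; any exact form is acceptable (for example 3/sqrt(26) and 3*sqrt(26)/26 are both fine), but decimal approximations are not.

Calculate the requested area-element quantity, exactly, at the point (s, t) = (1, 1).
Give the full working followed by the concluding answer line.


E = 27/2, F = -473/24, G = 4417/144; EG - F^2 = 14789/576

Answer: sqrt(EG - F^2) = sqrt(14789)/24


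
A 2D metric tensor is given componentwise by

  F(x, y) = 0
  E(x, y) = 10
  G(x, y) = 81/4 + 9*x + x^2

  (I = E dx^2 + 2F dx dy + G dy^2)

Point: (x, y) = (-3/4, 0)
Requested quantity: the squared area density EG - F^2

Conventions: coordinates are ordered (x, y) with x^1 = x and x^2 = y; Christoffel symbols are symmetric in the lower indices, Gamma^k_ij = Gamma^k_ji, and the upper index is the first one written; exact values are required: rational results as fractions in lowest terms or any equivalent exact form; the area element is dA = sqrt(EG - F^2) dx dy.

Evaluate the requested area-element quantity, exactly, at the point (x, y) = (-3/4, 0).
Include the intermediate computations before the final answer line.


E = 10, F = 0, G = 225/16; EG - F^2 = 1125/8

Answer: EG - F^2 = 1125/8


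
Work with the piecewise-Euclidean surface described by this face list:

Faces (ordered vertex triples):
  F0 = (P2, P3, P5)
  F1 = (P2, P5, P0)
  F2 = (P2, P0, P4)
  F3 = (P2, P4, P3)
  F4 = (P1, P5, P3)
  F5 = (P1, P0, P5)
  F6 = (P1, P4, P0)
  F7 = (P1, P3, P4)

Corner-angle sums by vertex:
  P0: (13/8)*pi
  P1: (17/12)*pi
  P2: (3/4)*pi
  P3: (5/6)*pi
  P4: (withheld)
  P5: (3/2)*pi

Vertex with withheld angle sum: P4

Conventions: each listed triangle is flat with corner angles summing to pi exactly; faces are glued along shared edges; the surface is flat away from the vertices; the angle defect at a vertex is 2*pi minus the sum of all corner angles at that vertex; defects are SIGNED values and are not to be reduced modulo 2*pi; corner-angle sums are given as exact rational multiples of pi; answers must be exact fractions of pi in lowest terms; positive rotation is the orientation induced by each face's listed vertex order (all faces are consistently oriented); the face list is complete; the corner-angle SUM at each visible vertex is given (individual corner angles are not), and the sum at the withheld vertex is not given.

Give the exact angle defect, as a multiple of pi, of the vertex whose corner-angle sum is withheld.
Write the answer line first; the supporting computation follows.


Answer: defect(P4) = pi/8

V = 6, E = 12, F = 8; chi = V - E + F = 2
Gauss-Bonnet: total defect = 2*pi*chi = 4*pi; visible defects sum to (31/8)*pi


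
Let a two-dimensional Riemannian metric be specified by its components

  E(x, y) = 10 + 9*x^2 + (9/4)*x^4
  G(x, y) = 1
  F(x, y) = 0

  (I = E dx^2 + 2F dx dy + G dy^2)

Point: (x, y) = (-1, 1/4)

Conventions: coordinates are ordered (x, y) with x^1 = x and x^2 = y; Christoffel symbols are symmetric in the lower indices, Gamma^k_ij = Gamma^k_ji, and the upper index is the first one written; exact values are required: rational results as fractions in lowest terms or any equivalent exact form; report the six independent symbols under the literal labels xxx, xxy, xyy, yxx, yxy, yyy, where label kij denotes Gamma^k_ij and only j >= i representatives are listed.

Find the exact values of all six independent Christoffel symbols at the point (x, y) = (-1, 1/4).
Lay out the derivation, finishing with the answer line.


E = 85/4, F = 0, G = 1 at the point
E_x = -27, E_y = 0, F_x = 0, F_y = 0, G_x = 0, G_y = 0
EG - F^2 = 85/4;  g^inv = (4/85) * [[1, 0], [0, 85/4]]
first-kind symbols [ij,l] = (1/2)(d_i g_jl + d_j g_il - d_l g_ij): [xx,x] = E_x/2 = -27/2, [xx,y] = F_x - E_y/2 = 0, [xy,x] = E_y/2 = 0, [xy,y] = G_x/2 = 0, [yy,x] = F_y - G_x/2 = 0, [yy,y] = G_y/2 = 0
Gamma^x_ij = (G*[ij,x] - F*[ij,y])/(EG - F^2), Gamma^y_ij = (E*[ij,y] - F*[ij,x])/(EG - F^2)

Answer: Gamma_xxx = -54/85, Gamma_xxy = 0, Gamma_xyy = 0, Gamma_yxx = 0, Gamma_yxy = 0, Gamma_yyy = 0


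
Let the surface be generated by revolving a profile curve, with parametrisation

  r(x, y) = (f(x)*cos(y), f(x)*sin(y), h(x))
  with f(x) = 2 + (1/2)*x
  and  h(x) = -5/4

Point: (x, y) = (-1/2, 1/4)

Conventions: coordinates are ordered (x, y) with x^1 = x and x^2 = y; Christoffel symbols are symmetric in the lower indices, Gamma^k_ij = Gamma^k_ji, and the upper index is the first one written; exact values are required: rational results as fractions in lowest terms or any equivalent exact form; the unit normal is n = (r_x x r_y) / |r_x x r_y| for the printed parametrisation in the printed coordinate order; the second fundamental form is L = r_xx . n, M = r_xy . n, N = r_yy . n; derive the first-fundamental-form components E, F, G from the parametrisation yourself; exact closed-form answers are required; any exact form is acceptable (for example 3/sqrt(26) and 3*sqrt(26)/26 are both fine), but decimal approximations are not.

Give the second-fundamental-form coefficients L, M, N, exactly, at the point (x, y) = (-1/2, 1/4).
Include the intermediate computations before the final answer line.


f = 7/4, f' = 1/2, f'' = 0, h' = 0, h'' = 0
E = 1/4, F = 0, G = 49/16; answer radicand W^2 = 1/4
unnormalised second-form numerators: l = 0, m = 0, n = 0; L = l/sqrt(1/4), and similarly M = m/sqrt(W^2), N = n/sqrt(W^2)

Answer: L = 0, M = 0, N = 0


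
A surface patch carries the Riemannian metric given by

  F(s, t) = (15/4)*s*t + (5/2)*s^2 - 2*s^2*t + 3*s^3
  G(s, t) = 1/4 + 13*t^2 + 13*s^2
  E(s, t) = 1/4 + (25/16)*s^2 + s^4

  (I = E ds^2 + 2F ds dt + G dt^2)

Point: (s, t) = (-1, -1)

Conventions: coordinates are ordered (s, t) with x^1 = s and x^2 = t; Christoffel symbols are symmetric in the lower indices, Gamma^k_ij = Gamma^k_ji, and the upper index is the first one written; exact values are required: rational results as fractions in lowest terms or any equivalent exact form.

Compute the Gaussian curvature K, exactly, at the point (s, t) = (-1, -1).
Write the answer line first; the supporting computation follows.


Answer: K = 132544/324723

E = 45/16, F = 21/4, G = 105/4, EG - F^2 = 2961/64 at the point
E_s = -57/8, E_t = 0, F_s = -15/4, F_t = -23/4, G_s = -26, G_t = -26
E_tt = 0, F_st = 31/4, G_ss = 26
Compute both Brioschi determinants and normalise by (EG - F^2)^2.
M1 = [[-E_tt/2 + F_st - G_ss/2, E_s/2, F_s - E_t/2], [F_t - G_s/2, E, F], [G_t/2, F, G]] = [[-21/4, -57/16, -15/4], [29/4, 45/16, 21/4], [-13, 21/4, 105/4]]; det M1 = 25497/64
M2 = [[0, E_t/2, G_s/2], [E_t/2, E, F], [G_s/2, F, G]] = [[0, 0, -13], [0, 45/16, 21/4], [-13, 21/4, 105/4]]; det M2 = -7605/16
det M1 - det M2 = 55917/64; K = 55917/64 / (2961/64)^2 = 132544/324723


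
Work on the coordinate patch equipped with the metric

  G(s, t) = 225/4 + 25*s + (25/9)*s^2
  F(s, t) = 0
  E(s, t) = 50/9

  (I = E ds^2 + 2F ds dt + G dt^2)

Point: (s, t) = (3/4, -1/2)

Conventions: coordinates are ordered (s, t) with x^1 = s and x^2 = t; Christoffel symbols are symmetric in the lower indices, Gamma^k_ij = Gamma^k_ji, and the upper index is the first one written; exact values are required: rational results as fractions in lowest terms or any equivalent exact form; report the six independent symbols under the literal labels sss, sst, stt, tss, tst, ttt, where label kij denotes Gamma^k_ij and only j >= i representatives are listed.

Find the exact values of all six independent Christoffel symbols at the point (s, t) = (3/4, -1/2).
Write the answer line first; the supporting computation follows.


Answer: Gamma_sss = 0, Gamma_sst = 0, Gamma_stt = -21/8, Gamma_tss = 0, Gamma_tst = 4/21, Gamma_ttt = 0

E = 50/9, F = 0, G = 1225/16 at the point
E_s = 0, E_t = 0, F_s = 0, F_t = 0, G_s = 175/6, G_t = 0
EG - F^2 = 30625/72;  g^inv = (72/30625) * [[1225/16, 0], [0, 50/9]]
first-kind symbols [ij,l] = (1/2)(d_i g_jl + d_j g_il - d_l g_ij): [ss,s] = E_s/2 = 0, [ss,t] = F_s - E_t/2 = 0, [st,s] = E_t/2 = 0, [st,t] = G_s/2 = 175/12, [tt,s] = F_t - G_s/2 = -175/12, [tt,t] = G_t/2 = 0
Gamma^s_ij = (G*[ij,s] - F*[ij,t])/(EG - F^2), Gamma^t_ij = (E*[ij,t] - F*[ij,s])/(EG - F^2)


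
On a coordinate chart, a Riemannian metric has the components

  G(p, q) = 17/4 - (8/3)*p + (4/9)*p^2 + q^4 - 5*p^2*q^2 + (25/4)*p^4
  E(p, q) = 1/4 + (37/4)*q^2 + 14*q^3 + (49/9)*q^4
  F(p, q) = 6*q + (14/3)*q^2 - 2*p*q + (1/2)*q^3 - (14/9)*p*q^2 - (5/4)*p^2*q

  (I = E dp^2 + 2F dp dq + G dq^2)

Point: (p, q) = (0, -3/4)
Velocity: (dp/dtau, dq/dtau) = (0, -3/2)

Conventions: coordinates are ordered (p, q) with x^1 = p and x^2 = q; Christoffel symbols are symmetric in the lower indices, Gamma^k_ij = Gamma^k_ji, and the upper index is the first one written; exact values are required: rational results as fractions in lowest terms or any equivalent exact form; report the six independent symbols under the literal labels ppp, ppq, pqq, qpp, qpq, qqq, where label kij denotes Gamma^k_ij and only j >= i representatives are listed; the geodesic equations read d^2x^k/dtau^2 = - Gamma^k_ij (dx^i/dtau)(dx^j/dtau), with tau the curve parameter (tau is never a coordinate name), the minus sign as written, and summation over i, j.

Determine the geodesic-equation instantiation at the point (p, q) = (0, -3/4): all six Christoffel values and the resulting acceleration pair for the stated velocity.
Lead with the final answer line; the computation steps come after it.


Answer: Gamma_ppp = 46992/94769, Gamma_ppq = -98104/94769, Gamma_pqq = 710744/284307, Gamma_qpp = 28600/94769, Gamma_qpq = -217456/284307, Gamma_qqq = 90712/94769; accelerations (d^2p/dtau^2, d^2q/dtau^2) = (-533058/94769, -204102/94769)

E = 325/256, F = -267/128, G = 1169/256 at the point
E_p = 0, E_q = 9/16, F_p = 5/8, F_q = -5/32, G_p = -8/3, G_q = -27/16
EG - F^2 = 94769/65536;  g^inv = (65536/94769) * [[1169/256, 267/128], [267/128, 325/256]]
first-kind symbols [ij,l] = (1/2)(d_i g_jl + d_j g_il - d_l g_ij): [pp,p] = E_p/2 = 0, [pp,q] = F_p - E_q/2 = 11/32, [pq,p] = E_q/2 = 9/32, [pq,q] = G_p/2 = -4/3, [qq,p] = F_q - G_p/2 = 113/96, [qq,q] = G_q/2 = -27/32
Gamma^p_ij = (G*[ij,p] - F*[ij,q])/(EG - F^2), Gamma^q_ij = (E*[ij,q] - F*[ij,p])/(EG - F^2)
Gamma_ppp = 46992/94769, Gamma_ppq = -98104/94769, Gamma_pqq = 710744/284307, Gamma_qpp = 28600/94769, Gamma_qpq = -217456/284307, Gamma_qqq = 90712/94769
d^2p/dtau^2 = -(Gamma_ppp*(0)^2 + 2*Gamma_ppq*(0)*(-3/2) + Gamma_pqq*(-3/2)^2) = -533058/94769
d^2q/dtau^2 = -(Gamma_qpp*(0)^2 + 2*Gamma_qpq*(0)*(-3/2) + Gamma_qqq*(-3/2)^2) = -204102/94769


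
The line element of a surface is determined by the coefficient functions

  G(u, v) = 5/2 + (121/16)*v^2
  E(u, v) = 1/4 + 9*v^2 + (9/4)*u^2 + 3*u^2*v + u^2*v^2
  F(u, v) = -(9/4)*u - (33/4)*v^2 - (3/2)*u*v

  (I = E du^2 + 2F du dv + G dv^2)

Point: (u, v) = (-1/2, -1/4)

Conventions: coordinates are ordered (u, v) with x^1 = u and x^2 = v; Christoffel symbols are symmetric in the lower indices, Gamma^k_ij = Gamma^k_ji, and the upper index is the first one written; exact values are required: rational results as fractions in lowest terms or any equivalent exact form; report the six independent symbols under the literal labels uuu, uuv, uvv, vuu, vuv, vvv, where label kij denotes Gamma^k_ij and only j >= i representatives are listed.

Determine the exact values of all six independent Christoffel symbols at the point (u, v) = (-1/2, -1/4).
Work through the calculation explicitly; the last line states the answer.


E = 77/64, F = 27/64, G = 761/256 at the point
E_u = -25/16, E_v = -31/8, F_u = -15/8, F_v = 39/8, G_u = 0, G_v = -121/32
EG - F^2 = 55681/16384;  g^inv = (16384/55681) * [[761/256, -27/64], [-27/64, 77/64]]
first-kind symbols [ij,l] = (1/2)(d_i g_jl + d_j g_il - d_l g_ij): [uu,u] = E_u/2 = -25/32, [uu,v] = F_u - E_v/2 = 1/16, [uv,u] = E_v/2 = -31/16, [uv,v] = G_u/2 = 0, [vv,u] = F_v - G_u/2 = 39/8, [vv,v] = G_v/2 = -121/64
Gamma^u_ij = (G*[ij,u] - F*[ij,v])/(EG - F^2), Gamma^v_ij = (E*[ij,v] - F*[ij,u])/(EG - F^2)

Answer: Gamma_uuu = -38482/55681, Gamma_uuv = -94364/55681, Gamma_uvv = 250500/55681, Gamma_vuu = 6632/55681, Gamma_vuv = 13392/55681, Gamma_vvv = -70964/55681


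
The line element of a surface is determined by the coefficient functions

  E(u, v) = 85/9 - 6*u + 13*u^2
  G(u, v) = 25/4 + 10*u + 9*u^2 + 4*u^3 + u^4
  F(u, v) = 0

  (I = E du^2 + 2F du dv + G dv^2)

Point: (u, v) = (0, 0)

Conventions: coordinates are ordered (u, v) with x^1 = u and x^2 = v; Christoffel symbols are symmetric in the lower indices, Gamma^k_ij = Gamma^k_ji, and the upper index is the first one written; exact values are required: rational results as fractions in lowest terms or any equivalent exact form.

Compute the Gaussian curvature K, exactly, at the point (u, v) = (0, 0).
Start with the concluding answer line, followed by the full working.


Answer: K = -4032/36125

E = 85/9, F = 0, G = 25/4, EG - F^2 = 2125/36 at the point
E_u = -6, E_v = 0, F_u = 0, F_v = 0, G_u = 10, G_v = 0
E_vv = 0, F_uv = 0, G_uu = 18
K follows from Brioschi's formula, (det M1 - det M2)/(EG - F^2)^2.
M1 = [[-E_vv/2 + F_uv - G_uu/2, E_u/2, F_u - E_v/2], [F_v - G_u/2, E, F], [G_v/2, F, G]] = [[-9, -3, 0], [-5, 85/9, 0], [0, 0, 25/4]]; det M1 = -625
M2 = [[0, E_v/2, G_u/2], [E_v/2, E, F], [G_u/2, F, G]] = [[0, 0, 5], [0, 85/9, 0], [5, 0, 25/4]]; det M2 = -2125/9
det M1 - det M2 = -3500/9; K = -3500/9 / (2125/36)^2 = -4032/36125


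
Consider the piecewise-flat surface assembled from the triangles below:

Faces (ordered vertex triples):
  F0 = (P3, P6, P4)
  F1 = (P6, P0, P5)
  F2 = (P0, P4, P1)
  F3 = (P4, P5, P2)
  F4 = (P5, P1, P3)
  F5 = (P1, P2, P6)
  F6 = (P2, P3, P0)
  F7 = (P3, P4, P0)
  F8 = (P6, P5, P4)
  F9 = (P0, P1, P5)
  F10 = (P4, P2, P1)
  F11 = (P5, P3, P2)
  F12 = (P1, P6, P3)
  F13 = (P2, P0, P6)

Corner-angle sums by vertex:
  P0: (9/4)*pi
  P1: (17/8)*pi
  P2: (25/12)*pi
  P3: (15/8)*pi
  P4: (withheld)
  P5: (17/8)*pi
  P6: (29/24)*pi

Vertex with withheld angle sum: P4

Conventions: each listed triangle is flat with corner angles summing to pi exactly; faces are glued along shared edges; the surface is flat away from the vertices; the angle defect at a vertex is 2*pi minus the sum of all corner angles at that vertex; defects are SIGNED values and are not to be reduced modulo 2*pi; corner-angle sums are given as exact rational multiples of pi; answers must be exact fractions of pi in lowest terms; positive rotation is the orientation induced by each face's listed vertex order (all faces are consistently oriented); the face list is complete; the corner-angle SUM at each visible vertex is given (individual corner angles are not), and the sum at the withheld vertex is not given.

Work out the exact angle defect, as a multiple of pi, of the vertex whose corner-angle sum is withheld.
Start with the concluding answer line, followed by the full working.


Answer: defect(P4) = -pi/3

V = 7, E = 21, F = 14; chi = V - E + F = 0
Gauss-Bonnet: total defect = 2*pi*chi = 0; visible defects sum to pi/3


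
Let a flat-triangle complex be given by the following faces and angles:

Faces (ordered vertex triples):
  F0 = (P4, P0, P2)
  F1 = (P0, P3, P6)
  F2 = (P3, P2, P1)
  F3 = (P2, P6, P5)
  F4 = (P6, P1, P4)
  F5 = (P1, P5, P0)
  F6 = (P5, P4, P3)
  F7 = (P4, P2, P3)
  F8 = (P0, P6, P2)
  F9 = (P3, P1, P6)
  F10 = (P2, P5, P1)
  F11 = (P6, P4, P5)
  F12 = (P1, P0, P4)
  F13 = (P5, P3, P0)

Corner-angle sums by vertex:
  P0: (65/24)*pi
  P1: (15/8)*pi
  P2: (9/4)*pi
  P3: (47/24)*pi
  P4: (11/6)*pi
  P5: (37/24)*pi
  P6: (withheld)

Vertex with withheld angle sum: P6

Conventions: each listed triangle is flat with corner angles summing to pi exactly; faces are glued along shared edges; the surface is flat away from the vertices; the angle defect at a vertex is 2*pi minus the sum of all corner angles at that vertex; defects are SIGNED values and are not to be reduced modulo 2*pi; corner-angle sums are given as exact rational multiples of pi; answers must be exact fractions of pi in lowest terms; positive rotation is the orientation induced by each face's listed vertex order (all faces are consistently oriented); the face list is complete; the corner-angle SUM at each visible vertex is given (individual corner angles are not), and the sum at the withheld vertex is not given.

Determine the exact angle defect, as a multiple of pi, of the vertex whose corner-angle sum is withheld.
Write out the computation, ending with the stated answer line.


V = 7, E = 21, F = 14; chi = V - E + F = 0
Gauss-Bonnet: total defect = 2*pi*chi = 0; visible defects sum to -pi/6

Answer: defect(P6) = pi/6


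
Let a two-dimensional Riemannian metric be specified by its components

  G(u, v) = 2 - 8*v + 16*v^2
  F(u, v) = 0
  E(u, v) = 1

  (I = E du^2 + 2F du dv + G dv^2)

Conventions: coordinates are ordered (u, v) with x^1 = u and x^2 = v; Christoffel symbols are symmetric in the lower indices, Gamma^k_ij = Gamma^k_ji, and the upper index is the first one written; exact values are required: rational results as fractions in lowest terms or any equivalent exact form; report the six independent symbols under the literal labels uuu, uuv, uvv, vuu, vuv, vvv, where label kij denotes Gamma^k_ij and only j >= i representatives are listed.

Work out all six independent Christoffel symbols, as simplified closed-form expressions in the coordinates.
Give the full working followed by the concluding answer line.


E = 1; F = 0; G = 2 - 8*v + 16*v^2
Gamma^k_ij = (1/2) g^{kl} (d_i g_jl + d_j g_il - d_l g_ij), with g^inv = (1/(EG-F^2)) [[G, -F], [-F, E]]
first partials: E_u = 0, E_v = 0, F_u = 0, F_v = 0, G_u = 0, G_v = -8 + 32*v
D = EG - F^2 = 2 - 8*v + 16*v^2
expanded: Gamma^u_uu = (G E_u - 2F F_u + F E_v)/(2D), Gamma^u_uv = (G E_v - F G_u)/(2D), Gamma^u_vv = (2G F_v - G G_u - F G_v)/(2D), Gamma^v_uu = (2E F_u - E E_v - F E_u)/(2D), Gamma^v_uv = (E G_u - F E_v)/(2D), Gamma^v_vv = (E G_v - 2F F_v + F G_u)/(2D); substitute and cancel common factors

Answer: Gamma_uuu = 0, Gamma_uuv = 0, Gamma_uvv = 0, Gamma_vuu = 0, Gamma_vuv = 0, Gamma_vvv = (8*v - 2)/(8*v^2 - 4*v + 1)


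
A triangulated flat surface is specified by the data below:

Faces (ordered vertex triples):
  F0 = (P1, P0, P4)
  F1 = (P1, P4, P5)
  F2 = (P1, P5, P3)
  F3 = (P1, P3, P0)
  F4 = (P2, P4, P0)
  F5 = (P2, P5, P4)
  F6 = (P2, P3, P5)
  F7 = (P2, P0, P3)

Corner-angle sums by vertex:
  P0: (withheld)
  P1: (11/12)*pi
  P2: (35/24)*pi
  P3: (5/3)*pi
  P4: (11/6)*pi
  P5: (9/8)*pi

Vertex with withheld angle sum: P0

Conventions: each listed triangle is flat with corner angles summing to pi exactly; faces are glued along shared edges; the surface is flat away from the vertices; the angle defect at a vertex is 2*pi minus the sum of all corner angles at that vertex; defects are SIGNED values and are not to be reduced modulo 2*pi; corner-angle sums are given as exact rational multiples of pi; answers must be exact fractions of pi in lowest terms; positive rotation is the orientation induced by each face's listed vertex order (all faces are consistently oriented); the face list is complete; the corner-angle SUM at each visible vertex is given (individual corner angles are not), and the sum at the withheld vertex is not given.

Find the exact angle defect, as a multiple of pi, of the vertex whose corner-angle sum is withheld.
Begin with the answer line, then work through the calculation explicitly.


Answer: defect(P0) = pi

V = 6, E = 12, F = 8; chi = V - E + F = 2
Gauss-Bonnet: total defect = 2*pi*chi = 4*pi; visible defects sum to 3*pi


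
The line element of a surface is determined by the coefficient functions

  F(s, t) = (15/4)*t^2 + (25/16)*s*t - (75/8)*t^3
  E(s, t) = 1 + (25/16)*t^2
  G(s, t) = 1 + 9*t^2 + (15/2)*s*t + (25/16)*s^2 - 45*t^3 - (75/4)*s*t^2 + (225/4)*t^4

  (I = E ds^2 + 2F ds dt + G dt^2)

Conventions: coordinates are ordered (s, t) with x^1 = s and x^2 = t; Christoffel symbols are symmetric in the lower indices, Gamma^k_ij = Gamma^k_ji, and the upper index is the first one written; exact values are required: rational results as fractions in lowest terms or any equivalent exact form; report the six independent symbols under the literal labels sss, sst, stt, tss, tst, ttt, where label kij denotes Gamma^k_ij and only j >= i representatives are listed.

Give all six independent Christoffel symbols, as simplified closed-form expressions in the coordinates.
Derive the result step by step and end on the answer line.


E = 1 + (25/16)*t^2; F = (15/4)*t^2 + (25/16)*s*t - (75/8)*t^3; G = 1 + 9*t^2 + (15/2)*s*t + (25/16)*s^2 - 45*t^3 - (75/4)*s*t^2 + (225/4)*t^4
Gamma^k_ij = (1/2) g^{kl} (d_i g_jl + d_j g_il - d_l g_ij), with g^inv = (1/(EG-F^2)) [[G, -F], [-F, E]]
first partials: E_s = 0, E_t = (25/8)*t, F_s = (25/16)*t, F_t = (15/2)*t + (25/16)*s - (225/8)*t^2, G_s = (15/2)*t + (25/8)*s - (75/4)*t^2, G_t = 18*t + (15/2)*s - 135*t^2 - (75/2)*s*t + 225*t^3
D = EG - F^2 = 1 + (169/16)*t^2 + (15/2)*s*t + (25/16)*s^2 - 45*t^3 - (75/4)*s*t^2 + (225/4)*t^4
expanded: Gamma^s_ss = (G E_s - 2F F_s + F E_t)/(2D), Gamma^s_st = (G E_t - F G_s)/(2D), Gamma^s_tt = (2G F_t - G G_s - F G_t)/(2D), Gamma^t_ss = (2E F_s - E E_t - F E_s)/(2D), Gamma^t_st = (E G_s - F E_t)/(2D), Gamma^t_tt = (E G_t - 2F F_t + F G_s)/(2D); substitute and cancel common factors

Answer: Gamma_sss = 0, Gamma_sst = 25*t/(25*s^2 - 300*s*t^2 + 120*s*t + 900*t^4 - 720*t^3 + 169*t^2 + 16), Gamma_stt = (-300*t^2 + 60*t)/(25*s^2 - 300*s*t^2 + 120*s*t + 900*t^4 - 720*t^3 + 169*t^2 + 16), Gamma_tss = 0, Gamma_tst = (25*s - 150*t^2 + 60*t)/(25*s^2 - 300*s*t^2 + 120*s*t + 900*t^4 - 720*t^3 + 169*t^2 + 16), Gamma_ttt = (-300*s*t + 60*s + 1800*t^3 - 1080*t^2 + 144*t)/(25*s^2 - 300*s*t^2 + 120*s*t + 900*t^4 - 720*t^3 + 169*t^2 + 16)


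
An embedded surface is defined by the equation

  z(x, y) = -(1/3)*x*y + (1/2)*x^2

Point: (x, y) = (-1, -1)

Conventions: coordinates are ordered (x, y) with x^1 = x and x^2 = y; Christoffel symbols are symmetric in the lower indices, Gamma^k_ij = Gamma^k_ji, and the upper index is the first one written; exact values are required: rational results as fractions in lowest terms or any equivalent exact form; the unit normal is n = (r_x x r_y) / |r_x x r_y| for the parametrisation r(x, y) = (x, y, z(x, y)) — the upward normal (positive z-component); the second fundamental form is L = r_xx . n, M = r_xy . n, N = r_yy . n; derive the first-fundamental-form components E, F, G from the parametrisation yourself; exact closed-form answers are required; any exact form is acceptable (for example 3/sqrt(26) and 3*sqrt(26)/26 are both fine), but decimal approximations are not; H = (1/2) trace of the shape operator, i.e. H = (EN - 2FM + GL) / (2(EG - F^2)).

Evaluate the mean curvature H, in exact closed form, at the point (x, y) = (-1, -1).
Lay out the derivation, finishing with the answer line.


z_x = -2/3, z_y = 1/3, z_xx = 1, z_xy = -1/3, z_yy = 0
E = 13/9, F = -2/9, G = 10/9; answer radicand W^2 = 14/9
unnormalised second-form numerators: l = 1, m = -1/3, n = 0; L = l/sqrt(14/9), and similarly M = m/sqrt(W^2), N = n/sqrt(W^2)
H = (E*n - 2*F*m + G*l) / (2*(EG - F^2)*sqrt(W^2)); E*n - 2*F*m + G*l = 26/27, EG - F^2 = 14/9, so H = (13/42)/sqrt(14/9)

Answer: H = 13*sqrt(14)/196
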